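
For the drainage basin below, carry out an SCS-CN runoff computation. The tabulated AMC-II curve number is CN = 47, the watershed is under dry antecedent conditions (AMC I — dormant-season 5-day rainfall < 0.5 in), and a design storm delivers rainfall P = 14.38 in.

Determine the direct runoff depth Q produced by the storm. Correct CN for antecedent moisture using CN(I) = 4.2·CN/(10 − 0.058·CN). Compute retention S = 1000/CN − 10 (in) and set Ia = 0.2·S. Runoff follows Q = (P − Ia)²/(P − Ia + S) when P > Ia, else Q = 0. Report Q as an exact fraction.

Q = 197716290409/87332375550 in ≈ 2.264 in

CN(I) from CN(II)=47: (4.2·47)/(10 − 0.058·47) = 98700/3637 ≈ 27.138
Max retention: S = 1000/(98700/3637) − 10 = 26500/987 in (≈ 26.849 in)
Initial abstraction Ia = S/5 = (26500/987)/5 = 5300/987 ≈ 5.370 in
Since P=14.380 > Ia=5.370: effective rainfall P−Ia = 444653/49350 in
Runoff Q = (P−Ia)²/(P−Ia+S) = (9.010)²/(9.010+26.849) = 197716290409/87332375550 ≈ 2.264 in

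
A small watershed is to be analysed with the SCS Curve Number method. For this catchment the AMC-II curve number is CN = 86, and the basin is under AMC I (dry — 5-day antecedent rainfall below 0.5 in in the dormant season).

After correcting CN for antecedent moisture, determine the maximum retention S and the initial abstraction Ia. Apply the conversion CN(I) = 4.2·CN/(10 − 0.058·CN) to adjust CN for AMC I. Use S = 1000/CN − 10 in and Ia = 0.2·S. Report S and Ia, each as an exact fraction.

Adjust CN=86 to AMC I: 4.2·86/(10 − 0.058·86) → (1806/5) ÷ (1253/250) = 12900/179 ≈ 72.067
S = 1000/(12900/179) − 10 = 500/129 in ≈ 3.876 in
Ia = 0.2S: 0.2·3.876 = 0.775 in (exactly 100/129)

S = 500/129 in ≈ 3.876 in; Ia = 100/129 in ≈ 0.775 in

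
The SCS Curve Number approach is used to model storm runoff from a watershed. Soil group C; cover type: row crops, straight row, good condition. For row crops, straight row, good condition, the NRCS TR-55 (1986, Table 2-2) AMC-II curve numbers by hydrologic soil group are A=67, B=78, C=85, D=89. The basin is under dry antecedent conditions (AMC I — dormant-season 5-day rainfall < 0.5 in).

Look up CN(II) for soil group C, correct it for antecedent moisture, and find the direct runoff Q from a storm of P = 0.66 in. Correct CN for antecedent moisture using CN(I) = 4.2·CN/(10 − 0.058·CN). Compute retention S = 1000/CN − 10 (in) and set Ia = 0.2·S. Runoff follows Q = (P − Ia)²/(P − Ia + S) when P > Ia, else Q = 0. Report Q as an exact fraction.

Q = 0 in ≈ 0.000 in

NRCS table: row crops, straight row, good condition, soil group C → CN(II) = 85
Dry (AMC I): CN(I) = 4.2·85/(10 − 0.058·85) = 357/(507/100) = 11900/169 ≈ 70.414
S = 1000/(11900/169) − 10 = 500/119 in ≈ 4.202 in
Initial abstraction Ia = S/5 = (500/119)/5 = 100/119 ≈ 0.840 in
P = 0.660 ≤ Ia = 0.840 in: entire storm abstracted, Q = 0.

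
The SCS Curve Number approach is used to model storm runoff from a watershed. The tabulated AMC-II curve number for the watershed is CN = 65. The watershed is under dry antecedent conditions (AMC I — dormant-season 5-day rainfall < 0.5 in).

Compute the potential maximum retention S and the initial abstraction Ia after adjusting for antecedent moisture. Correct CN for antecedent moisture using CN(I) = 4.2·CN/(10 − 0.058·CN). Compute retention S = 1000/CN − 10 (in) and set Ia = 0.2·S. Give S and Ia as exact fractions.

S = 500/39 in ≈ 12.821 in; Ia = 100/39 in ≈ 2.564 in

Adjust CN=65 to AMC I: 4.2·65/(10 − 0.058·65) → 273 ÷ (623/100) = 3900/89 ≈ 43.820
S = 1000/(3900/89) − 10 = 500/39 in ≈ 12.821 in
Ia = 0.2S: 0.2·12.821 = 2.564 in (exactly 100/39)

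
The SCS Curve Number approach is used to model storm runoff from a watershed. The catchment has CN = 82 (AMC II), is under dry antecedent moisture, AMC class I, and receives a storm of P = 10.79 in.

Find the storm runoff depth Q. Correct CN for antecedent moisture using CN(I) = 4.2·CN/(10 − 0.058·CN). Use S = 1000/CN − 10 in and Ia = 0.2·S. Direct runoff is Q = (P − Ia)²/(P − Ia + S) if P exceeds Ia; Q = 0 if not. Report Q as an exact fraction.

Q = 78216986929/12331615100 in ≈ 6.343 in

Adjust CN=82 to AMC I: 4.2·82/(10 − 0.058·82) → (1722/5) ÷ (1311/250) = 28700/437 ≈ 65.675
Max retention: S = 1000/(28700/437) − 10 = 1500/287 in (≈ 5.226 in)
Initial abstraction Ia = S/5 = (1500/287)/5 = 300/287 ≈ 1.045 in
Excess rainfall: 10.790 − 1.045 = 9.745 in; P > Ia so Q > 0
Q = (279673/28700)²/((279673/28700) + 1500/287) = (78216986929/823690000)/(429673/28700) = 78216986929/12331615100 in ≈ 6.343 in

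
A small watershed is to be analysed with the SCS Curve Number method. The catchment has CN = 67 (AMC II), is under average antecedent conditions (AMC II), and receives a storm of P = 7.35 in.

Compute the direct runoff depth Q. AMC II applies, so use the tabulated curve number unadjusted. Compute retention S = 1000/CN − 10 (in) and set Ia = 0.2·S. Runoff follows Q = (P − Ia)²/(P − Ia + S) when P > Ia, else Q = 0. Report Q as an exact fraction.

CN(II) = 67; AMC II needs no correction.
S = 1000/67 − 10 = 330/67 in ≈ 4.925 in
Ia = 0.2S: 0.2·4.925 = 0.985 in (exactly 66/67)
Excess rainfall: 7.350 − 0.985 = 6.365 in; P > Ia so Q > 0
Runoff Q = (P−Ia)²/(P−Ia+S) = (6.365)²/(6.365+4.925) = 8082649/2252540 ≈ 3.588 in

Q = 8082649/2252540 in ≈ 3.588 in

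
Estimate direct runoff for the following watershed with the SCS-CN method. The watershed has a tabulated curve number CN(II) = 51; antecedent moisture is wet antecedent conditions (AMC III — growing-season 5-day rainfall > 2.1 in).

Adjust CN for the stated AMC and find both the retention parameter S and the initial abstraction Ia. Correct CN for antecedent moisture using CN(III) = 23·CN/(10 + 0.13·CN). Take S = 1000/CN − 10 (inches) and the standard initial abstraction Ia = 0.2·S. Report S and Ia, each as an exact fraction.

S = 4900/1173 in ≈ 4.177 in; Ia = 980/1173 in ≈ 0.835 in

Wet (AMC III): CN(III) = 23·51/(10 + 0.13·51) = 1173/(1663/100) = 117300/1663 ≈ 70.535
Max retention: S = 1000/(117300/1663) − 10 = 4900/1173 in (≈ 4.177 in)
Ia = 0.2S: 0.2·4.177 = 0.835 in (exactly 980/1173)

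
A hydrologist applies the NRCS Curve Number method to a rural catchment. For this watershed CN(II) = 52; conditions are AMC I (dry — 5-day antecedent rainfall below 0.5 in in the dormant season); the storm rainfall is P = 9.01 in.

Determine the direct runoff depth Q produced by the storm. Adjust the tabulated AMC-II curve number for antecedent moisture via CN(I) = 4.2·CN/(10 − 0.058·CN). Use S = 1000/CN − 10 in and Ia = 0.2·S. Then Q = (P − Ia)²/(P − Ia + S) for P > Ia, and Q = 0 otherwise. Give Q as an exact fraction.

Adjust CN=52 to AMC I: 4.2·52/(10 − 0.058·52) → (1092/5) ÷ (873/125) = 9100/291 ≈ 31.271
S = 1000/(9100/291) − 10 = 2000/91 in ≈ 21.978 in
Ia = 0.2S: 0.2·21.978 = 4.396 in (exactly 400/91)
Since P=9.010 > Ia=4.396: effective rainfall P−Ia = 41991/9100 in
Q: (41991/9100)² ÷ (241991/9100) = 1763244081/2202118100 in (≈ 0.801 in)

Q = 1763244081/2202118100 in ≈ 0.801 in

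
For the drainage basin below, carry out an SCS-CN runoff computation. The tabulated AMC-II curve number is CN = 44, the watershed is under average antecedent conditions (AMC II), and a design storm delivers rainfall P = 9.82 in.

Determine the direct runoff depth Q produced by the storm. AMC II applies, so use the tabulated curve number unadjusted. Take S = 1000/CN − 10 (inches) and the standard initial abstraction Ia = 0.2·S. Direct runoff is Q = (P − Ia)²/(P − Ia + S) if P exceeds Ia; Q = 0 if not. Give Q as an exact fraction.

Average conditions: CN = 44 (no AMC adjustment).
S = 1000/44 − 10 = 140/11 in ≈ 12.727 in
Initial abstraction Ia = S/5 = (140/11)/5 = 28/11 ≈ 2.545 in
Since P=9.820 > Ia=2.545: effective rainfall P−Ia = 4001/550 in
Runoff Q = (P−Ia)²/(P−Ia+S) = (7.275)²/(7.275+12.727) = 16008001/6050550 ≈ 2.646 in

Q = 16008001/6050550 in ≈ 2.646 in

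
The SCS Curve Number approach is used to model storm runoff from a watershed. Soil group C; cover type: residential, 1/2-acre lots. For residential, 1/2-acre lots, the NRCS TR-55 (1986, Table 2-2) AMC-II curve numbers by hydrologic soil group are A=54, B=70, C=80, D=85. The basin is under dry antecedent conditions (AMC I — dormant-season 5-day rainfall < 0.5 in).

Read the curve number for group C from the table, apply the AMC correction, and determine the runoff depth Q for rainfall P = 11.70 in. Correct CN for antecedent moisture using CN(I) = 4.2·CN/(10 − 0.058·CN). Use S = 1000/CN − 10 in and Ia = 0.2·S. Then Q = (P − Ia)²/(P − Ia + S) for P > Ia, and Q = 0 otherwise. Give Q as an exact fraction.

Q = 4870849/725970 in ≈ 6.709 in

NRCS table: residential, 1/2-acre lots, soil group C → CN(II) = 80
Adjust CN=80 to AMC I: 4.2·80/(10 − 0.058·80) → 336 ÷ (134/25) = 4200/67 ≈ 62.687
S = 1000/(4200/67) − 10 = 125/21 in ≈ 5.952 in
Ia = 0.2S: 0.2·5.952 = 1.190 in (exactly 25/21)
P − Ia = 11.700 − 1.190 = 2207/210 ≈ 10.510 in (> 0, runoff occurs)
Q = (2207/210)²/((2207/210) + 125/21) = (4870849/44100)/(3457/210) = 4870849/725970 in ≈ 6.709 in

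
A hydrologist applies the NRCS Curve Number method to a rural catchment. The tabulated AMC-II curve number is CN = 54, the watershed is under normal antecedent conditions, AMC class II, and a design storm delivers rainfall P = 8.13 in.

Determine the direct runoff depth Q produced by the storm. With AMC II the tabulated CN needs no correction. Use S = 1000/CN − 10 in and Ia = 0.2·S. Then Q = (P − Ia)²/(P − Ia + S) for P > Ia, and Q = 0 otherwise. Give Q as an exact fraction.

AMC II — tabulated CN = 54 applies directly.
Retention S: 1000/CN − 10 with CN=54.000 → S = 230/27 ≈ 8.519 in
Initial abstraction Ia = S/5 = (230/27)/5 = 46/27 ≈ 1.704 in
Since P=8.130 > Ia=1.704: effective rainfall P−Ia = 17351/2700 in
Q: (17351/2700)² ÷ (40351/2700) = 301057201/108947700 in (≈ 2.763 in)

Q = 301057201/108947700 in ≈ 2.763 in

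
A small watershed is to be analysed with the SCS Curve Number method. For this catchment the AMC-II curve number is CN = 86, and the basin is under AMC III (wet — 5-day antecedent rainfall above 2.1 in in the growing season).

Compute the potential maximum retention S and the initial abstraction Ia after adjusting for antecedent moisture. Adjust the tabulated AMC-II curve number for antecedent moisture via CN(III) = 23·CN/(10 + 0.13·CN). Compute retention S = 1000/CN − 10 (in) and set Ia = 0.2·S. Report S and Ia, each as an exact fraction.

S = 700/989 in ≈ 0.708 in; Ia = 140/989 in ≈ 0.142 in

Adjust CN=86 to AMC III: 23·86/(10 + 0.13·86) → 1978 ÷ (1059/50) = 98900/1059 ≈ 93.390
S = 1000/(98900/1059) − 10 = 700/989 in ≈ 0.708 in
Initial abstraction Ia = S/5 = (700/989)/5 = 140/989 ≈ 0.142 in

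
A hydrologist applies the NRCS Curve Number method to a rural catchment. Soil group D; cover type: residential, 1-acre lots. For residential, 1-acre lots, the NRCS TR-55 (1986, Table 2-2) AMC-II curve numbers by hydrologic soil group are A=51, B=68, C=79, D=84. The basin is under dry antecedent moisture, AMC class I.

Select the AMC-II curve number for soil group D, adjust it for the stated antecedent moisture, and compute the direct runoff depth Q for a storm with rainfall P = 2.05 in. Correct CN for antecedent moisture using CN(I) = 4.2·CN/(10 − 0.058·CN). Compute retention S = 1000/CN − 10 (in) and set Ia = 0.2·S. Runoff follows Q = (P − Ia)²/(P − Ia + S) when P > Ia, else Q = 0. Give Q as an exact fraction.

NRCS table: residential, 1-acre lots, soil group D → CN(II) = 84
Dry (AMC I): CN(I) = 4.2·84/(10 − 0.058·84) = (1764/5)/(641/125) = 44100/641 ≈ 68.799
S = 1000/(44100/641) − 10 = 2000/441 in ≈ 4.535 in
Ia = 0.2·(2000/441) = 400/441 in ≈ 0.907 in
P − Ia = 2.050 − 0.907 = 10081/8820 ≈ 1.143 in (> 0, runoff occurs)
Q = (10081/8820)²/((10081/8820) + 2000/441) = (101626561/77792400)/(50081/8820) = 101626561/441714420 in ≈ 0.230 in

Q = 101626561/441714420 in ≈ 0.230 in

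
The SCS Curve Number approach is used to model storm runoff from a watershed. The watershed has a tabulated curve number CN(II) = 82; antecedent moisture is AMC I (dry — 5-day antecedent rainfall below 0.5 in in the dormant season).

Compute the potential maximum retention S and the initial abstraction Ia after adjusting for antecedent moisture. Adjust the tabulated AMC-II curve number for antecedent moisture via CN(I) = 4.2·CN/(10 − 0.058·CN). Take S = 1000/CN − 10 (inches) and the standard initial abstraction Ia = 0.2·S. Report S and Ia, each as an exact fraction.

Adjust CN=82 to AMC I: 4.2·82/(10 − 0.058·82) → (1722/5) ÷ (1311/250) = 28700/437 ≈ 65.675
S = 1000/(28700/437) − 10 = 1500/287 in ≈ 5.226 in
Initial abstraction Ia = S/5 = (1500/287)/5 = 300/287 ≈ 1.045 in

S = 1500/287 in ≈ 5.226 in; Ia = 300/287 in ≈ 1.045 in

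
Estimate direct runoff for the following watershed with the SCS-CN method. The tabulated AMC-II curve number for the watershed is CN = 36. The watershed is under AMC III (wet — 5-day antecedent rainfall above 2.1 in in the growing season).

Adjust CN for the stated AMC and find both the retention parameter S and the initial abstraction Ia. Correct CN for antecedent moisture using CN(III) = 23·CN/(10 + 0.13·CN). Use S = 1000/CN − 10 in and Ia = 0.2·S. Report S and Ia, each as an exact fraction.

CN(III) from CN(II)=36: (23·36)/(10 + 0.13·36) = 20700/367 ≈ 56.403
Max retention: S = 1000/(20700/367) − 10 = 1600/207 in (≈ 7.729 in)
Initial abstraction Ia = S/5 = (1600/207)/5 = 320/207 ≈ 1.546 in

S = 1600/207 in ≈ 7.729 in; Ia = 320/207 in ≈ 1.546 in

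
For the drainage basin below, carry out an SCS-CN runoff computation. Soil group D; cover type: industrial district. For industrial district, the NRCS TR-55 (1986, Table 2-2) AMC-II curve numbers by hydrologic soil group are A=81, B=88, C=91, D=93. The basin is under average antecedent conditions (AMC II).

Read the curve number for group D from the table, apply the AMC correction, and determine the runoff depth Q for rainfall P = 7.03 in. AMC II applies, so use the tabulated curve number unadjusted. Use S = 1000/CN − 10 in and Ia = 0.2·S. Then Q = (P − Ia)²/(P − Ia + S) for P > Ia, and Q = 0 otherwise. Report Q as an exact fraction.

Q = 4093312441/660104700 in ≈ 6.201 in

NRCS table: industrial district, soil group D → CN(II) = 93
Average conditions: CN = 93 (no AMC adjustment).
Max retention: S = 1000/93 − 10 = 70/93 in (≈ 0.753 in)
Ia = 0.2S: 0.2·0.753 = 0.151 in (exactly 14/93)
P − Ia = 7.030 − 0.151 = 63979/9300 ≈ 6.879 in (> 0, runoff occurs)
Q = (63979/9300)²/((63979/9300) + 70/93) = (4093312441/86490000)/(70979/9300) = 4093312441/660104700 in ≈ 6.201 in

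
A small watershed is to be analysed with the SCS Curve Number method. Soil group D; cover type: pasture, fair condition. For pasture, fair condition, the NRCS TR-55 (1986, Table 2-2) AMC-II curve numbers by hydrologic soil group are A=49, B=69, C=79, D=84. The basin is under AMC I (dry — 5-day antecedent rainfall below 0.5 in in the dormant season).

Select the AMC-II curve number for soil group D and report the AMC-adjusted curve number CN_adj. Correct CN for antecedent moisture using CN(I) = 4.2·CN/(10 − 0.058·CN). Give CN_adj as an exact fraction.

NRCS table: pasture, fair condition, soil group D → CN(II) = 84
CN(I) from CN(II)=84: (4.2·84)/(10 − 0.058·84) = 44100/641 ≈ 68.799

CN_adj = 44100/641 ≈ 68.799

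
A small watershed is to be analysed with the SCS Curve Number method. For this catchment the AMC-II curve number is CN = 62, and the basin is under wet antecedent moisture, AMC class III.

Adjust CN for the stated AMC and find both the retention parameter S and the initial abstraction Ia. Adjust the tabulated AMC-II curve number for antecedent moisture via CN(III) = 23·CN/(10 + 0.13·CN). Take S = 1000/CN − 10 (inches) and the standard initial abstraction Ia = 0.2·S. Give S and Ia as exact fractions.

S = 1900/713 in ≈ 2.665 in; Ia = 380/713 in ≈ 0.533 in

CN(III) from CN(II)=62: (23·62)/(10 + 0.13·62) = 71300/903 ≈ 78.959
Max retention: S = 1000/(71300/903) − 10 = 1900/713 in (≈ 2.665 in)
Ia = 0.2·(1900/713) = 380/713 in ≈ 0.533 in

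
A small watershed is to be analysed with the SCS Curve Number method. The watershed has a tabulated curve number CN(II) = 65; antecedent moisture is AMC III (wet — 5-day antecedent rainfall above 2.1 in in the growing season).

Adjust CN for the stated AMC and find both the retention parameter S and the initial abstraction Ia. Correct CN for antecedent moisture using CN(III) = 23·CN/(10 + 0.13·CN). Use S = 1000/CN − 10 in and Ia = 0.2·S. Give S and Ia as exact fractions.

S = 700/299 in ≈ 2.341 in; Ia = 140/299 in ≈ 0.468 in

Adjust CN=65 to AMC III: 23·65/(10 + 0.13·65) → 1495 ÷ (369/20) = 29900/369 ≈ 81.030
S = 1000/(29900/369) − 10 = 700/299 in ≈ 2.341 in
Ia = 0.2·(700/299) = 140/299 in ≈ 0.468 in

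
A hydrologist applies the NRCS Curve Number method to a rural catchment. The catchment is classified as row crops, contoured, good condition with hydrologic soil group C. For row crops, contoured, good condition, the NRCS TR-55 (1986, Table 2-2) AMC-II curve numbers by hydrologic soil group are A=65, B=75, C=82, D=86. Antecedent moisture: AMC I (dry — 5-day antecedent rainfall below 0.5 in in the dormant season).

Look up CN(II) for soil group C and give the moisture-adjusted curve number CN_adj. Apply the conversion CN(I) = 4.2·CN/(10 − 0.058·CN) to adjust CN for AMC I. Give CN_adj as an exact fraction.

NRCS table: row crops, contoured, good condition, soil group C → CN(II) = 82
Adjust CN=82 to AMC I: 4.2·82/(10 − 0.058·82) → (1722/5) ÷ (1311/250) = 28700/437 ≈ 65.675

CN_adj = 28700/437 ≈ 65.675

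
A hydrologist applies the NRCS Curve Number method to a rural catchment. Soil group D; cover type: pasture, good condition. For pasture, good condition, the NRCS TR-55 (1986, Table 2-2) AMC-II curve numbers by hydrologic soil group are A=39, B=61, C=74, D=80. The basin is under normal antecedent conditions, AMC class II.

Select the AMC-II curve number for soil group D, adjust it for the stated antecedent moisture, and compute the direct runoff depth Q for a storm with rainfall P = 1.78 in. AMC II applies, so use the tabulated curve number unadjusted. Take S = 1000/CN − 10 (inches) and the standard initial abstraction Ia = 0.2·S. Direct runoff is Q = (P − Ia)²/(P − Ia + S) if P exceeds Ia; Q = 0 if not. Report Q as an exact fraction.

NRCS table: pasture, good condition, soil group D → CN(II) = 80
CN(II) = 80; AMC II needs no correction.
Max retention: S = 1000/80 − 10 = 5/2 in (≈ 2.500 in)
Ia = 0.2S: 0.2·2.500 = 0.500 in (exactly 1/2)
Since P=1.780 > Ia=0.500: effective rainfall P−Ia = 32/25 in
Runoff Q = (P−Ia)²/(P−Ia+S) = (1.280)²/(1.280+2.500) = 2048/4725 ≈ 0.433 in

Q = 2048/4725 in ≈ 0.433 in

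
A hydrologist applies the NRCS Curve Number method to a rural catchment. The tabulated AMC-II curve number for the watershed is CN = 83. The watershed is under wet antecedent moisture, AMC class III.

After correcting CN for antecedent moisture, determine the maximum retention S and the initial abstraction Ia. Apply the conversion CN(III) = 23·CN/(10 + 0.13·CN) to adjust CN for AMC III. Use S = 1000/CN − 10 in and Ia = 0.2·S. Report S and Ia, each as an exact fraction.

CN(III) from CN(II)=83: (23·83)/(10 + 0.13·83) = 190900/2079 ≈ 91.823
S = 1000/(190900/2079) − 10 = 1700/1909 in ≈ 0.891 in
Ia = 0.2S: 0.2·0.891 = 0.178 in (exactly 340/1909)

S = 1700/1909 in ≈ 0.891 in; Ia = 340/1909 in ≈ 0.178 in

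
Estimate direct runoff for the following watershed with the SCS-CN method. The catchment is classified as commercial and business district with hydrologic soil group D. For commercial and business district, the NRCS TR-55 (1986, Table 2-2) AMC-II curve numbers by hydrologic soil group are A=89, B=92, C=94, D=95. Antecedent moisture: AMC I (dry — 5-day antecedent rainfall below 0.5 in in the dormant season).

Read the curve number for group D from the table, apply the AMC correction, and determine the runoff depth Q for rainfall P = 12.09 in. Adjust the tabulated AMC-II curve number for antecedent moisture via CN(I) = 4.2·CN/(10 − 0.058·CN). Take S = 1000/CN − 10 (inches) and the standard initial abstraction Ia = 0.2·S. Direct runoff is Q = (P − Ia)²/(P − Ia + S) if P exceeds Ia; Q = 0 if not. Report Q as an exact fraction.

Q = 223153256881/20843400900 in ≈ 10.706 in

NRCS table: commercial and business district, soil group D → CN(II) = 95
Adjust CN=95 to AMC I: 4.2·95/(10 − 0.058·95) → 399 ÷ (449/100) = 39900/449 ≈ 88.864
S = 1000/(39900/449) − 10 = 500/399 in ≈ 1.253 in
Ia = 0.2·(500/399) = 100/399 in ≈ 0.251 in
Excess rainfall: 12.090 − 0.251 = 11.839 in; P > Ia so Q > 0
Q: (472391/39900)² ÷ (522391/39900) = 223153256881/20843400900 in (≈ 10.706 in)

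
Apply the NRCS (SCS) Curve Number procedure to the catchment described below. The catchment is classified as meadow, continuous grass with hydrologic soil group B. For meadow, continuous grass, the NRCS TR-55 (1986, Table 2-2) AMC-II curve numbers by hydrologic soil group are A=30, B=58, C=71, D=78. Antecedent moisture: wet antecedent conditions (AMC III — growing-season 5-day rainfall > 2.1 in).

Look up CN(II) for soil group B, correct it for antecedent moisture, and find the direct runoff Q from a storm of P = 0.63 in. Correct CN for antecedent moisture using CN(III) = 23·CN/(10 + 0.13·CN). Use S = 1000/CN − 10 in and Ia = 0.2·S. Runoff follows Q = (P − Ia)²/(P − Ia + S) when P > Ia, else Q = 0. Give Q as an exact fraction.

NRCS table: meadow, continuous grass, soil group B → CN(II) = 58
Adjust CN=58 to AMC III: 23·58/(10 + 0.13·58) → 1334 ÷ (877/50) = 66700/877 ≈ 76.055
Max retention: S = 1000/(66700/877) − 10 = 2100/667 in (≈ 3.148 in)
Ia = 0.2S: 0.2·3.148 = 0.630 in (exactly 420/667)
P − Ia = 0.630 − 0.630 = 21/66700 ≈ 0.000 in (> 0, runoff occurs)
Runoff Q = (P−Ia)²/(P−Ia+S) = (0.000)²/(0.000+3.148) = 21/667066700 ≈ 0.000 in

Q = 21/667066700 in ≈ 0.000 in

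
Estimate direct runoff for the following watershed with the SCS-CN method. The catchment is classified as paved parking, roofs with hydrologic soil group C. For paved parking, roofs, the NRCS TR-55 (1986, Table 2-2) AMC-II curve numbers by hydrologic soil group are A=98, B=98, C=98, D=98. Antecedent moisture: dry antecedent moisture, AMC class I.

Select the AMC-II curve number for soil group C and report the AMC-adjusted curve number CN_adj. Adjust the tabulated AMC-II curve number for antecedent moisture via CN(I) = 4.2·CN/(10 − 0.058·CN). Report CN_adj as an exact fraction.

NRCS table: paved parking, roofs, soil group C → CN(II) = 98
Dry (AMC I): CN(I) = 4.2·98/(10 − 0.058·98) = (2058/5)/(1079/250) = 102900/1079 ≈ 95.366

CN_adj = 102900/1079 ≈ 95.366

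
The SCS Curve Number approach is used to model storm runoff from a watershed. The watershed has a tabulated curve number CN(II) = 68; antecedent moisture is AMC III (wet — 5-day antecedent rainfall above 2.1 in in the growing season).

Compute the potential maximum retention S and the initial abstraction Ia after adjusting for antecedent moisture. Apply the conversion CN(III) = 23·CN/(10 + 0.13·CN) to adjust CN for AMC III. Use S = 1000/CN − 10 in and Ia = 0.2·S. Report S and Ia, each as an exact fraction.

S = 800/391 in ≈ 2.046 in; Ia = 160/391 in ≈ 0.409 in

Adjust CN=68 to AMC III: 23·68/(10 + 0.13·68) → 1564 ÷ (471/25) = 39100/471 ≈ 83.015
Retention S: 1000/CN − 10 with CN=83.015 → S = 800/391 ≈ 2.046 in
Initial abstraction Ia = S/5 = (800/391)/5 = 160/391 ≈ 0.409 in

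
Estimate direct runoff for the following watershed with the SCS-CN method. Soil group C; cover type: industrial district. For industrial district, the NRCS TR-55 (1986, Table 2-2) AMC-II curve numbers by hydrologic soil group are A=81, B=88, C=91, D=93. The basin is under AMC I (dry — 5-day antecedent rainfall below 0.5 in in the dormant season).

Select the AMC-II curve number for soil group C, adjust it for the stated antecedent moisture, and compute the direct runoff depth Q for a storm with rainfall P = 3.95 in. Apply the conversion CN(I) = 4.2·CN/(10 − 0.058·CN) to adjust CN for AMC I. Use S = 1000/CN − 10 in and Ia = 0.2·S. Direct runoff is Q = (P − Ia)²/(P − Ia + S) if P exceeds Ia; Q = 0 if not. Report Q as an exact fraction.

NRCS table: industrial district, soil group C → CN(II) = 91
CN(I) from CN(II)=91: (4.2·91)/(10 − 0.058·91) = 63700/787 ≈ 80.940
Max retention: S = 1000/(63700/787) − 10 = 1500/637 in (≈ 2.355 in)
Ia = 0.2·(1500/637) = 300/637 in ≈ 0.471 in
P − Ia = 3.950 − 0.471 = 44323/12740 ≈ 3.479 in (> 0, runoff occurs)
Q = (44323/12740)²/((44323/12740) + 1500/637) = (1964528329/162307600)/(74323/12740) = 1964528329/946875020 in ≈ 2.075 in

Q = 1964528329/946875020 in ≈ 2.075 in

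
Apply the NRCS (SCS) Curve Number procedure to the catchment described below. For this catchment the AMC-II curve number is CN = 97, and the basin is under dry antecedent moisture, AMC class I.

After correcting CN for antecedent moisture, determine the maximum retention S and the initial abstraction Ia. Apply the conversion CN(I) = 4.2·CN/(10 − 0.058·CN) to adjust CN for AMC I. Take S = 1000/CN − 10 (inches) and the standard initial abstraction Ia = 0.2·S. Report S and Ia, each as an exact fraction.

Dry (AMC I): CN(I) = 4.2·97/(10 − 0.058·97) = (2037/5)/(2187/500) = 67900/729 ≈ 93.141
Retention S: 1000/CN − 10 with CN=93.141 → S = 500/679 ≈ 0.736 in
Initial abstraction Ia = S/5 = (500/679)/5 = 100/679 ≈ 0.147 in

S = 500/679 in ≈ 0.736 in; Ia = 100/679 in ≈ 0.147 in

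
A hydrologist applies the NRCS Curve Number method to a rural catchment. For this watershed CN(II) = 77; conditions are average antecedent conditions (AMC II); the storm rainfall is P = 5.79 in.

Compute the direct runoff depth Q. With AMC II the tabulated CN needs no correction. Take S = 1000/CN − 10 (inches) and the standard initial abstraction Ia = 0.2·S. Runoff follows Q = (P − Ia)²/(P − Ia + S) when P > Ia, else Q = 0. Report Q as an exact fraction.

Q = 1598640289/484969100 in ≈ 3.296 in

CN(II) = 77; AMC II needs no correction.
S = 1000/77 − 10 = 230/77 in ≈ 2.987 in
Initial abstraction Ia = S/5 = (230/77)/5 = 46/77 ≈ 0.597 in
Excess rainfall: 5.790 − 0.597 = 5.193 in; P > Ia so Q > 0
Runoff Q = (P−Ia)²/(P−Ia+S) = (5.193)²/(5.193+2.987) = 1598640289/484969100 ≈ 3.296 in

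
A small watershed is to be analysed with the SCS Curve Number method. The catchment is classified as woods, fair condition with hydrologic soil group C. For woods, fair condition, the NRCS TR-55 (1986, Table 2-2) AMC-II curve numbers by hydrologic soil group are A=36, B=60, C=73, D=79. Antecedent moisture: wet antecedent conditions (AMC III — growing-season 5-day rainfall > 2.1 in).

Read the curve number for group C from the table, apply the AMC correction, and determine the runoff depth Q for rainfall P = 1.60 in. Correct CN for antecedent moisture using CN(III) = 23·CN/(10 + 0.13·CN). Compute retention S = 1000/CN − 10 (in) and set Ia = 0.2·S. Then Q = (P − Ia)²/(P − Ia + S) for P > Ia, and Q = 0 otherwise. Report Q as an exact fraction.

Q = 14396978/25428455 in ≈ 0.566 in

NRCS table: woods, fair condition, soil group C → CN(II) = 73
Adjust CN=73 to AMC III: 23·73/(10 + 0.13·73) → 1679 ÷ (1949/100) = 167900/1949 ≈ 86.147
Retention S: 1000/CN − 10 with CN=86.147 → S = 2700/1679 ≈ 1.608 in
Initial abstraction Ia = S/5 = (2700/1679)/5 = 540/1679 ≈ 0.322 in
P − Ia = 1.600 − 0.322 = 10732/8395 ≈ 1.278 in (> 0, runoff occurs)
Q: (10732/8395)² ÷ (24232/8395) = 14396978/25428455 in (≈ 0.566 in)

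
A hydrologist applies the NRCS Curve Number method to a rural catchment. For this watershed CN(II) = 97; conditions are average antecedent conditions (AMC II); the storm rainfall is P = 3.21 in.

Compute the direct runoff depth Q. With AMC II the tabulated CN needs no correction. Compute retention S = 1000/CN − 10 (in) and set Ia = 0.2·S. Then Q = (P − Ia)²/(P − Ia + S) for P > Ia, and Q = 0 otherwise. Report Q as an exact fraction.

Q = 310836123/108436300 in ≈ 2.867 in

Average conditions: CN = 97 (no AMC adjustment).
Max retention: S = 1000/97 − 10 = 30/97 in (≈ 0.309 in)
Ia = 0.2·(30/97) = 6/97 in ≈ 0.062 in
P − Ia = 3.210 − 0.062 = 30537/9700 ≈ 3.148 in (> 0, runoff occurs)
Q = (30537/9700)²/((30537/9700) + 30/97) = (932508369/94090000)/(33537/9700) = 310836123/108436300 in ≈ 2.867 in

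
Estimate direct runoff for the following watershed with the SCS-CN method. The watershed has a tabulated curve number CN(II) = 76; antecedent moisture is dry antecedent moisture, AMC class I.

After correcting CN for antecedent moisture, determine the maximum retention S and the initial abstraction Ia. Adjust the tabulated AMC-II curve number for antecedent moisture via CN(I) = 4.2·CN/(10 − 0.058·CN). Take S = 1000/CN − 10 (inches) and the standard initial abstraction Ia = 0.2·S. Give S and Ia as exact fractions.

S = 1000/133 in ≈ 7.519 in; Ia = 200/133 in ≈ 1.504 in

Dry (AMC I): CN(I) = 4.2·76/(10 − 0.058·76) = (1596/5)/(699/125) = 13300/233 ≈ 57.082
Max retention: S = 1000/(13300/233) − 10 = 1000/133 in (≈ 7.519 in)
Ia = 0.2·(1000/133) = 200/133 in ≈ 1.504 in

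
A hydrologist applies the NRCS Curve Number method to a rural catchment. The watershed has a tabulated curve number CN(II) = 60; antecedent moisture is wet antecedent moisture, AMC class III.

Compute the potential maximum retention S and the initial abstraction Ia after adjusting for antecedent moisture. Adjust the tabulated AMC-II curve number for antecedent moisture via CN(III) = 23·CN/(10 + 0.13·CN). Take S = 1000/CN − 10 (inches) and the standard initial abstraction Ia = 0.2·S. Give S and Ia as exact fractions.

Adjust CN=60 to AMC III: 23·60/(10 + 0.13·60) → 1380 ÷ (89/5) = 6900/89 ≈ 77.528
Max retention: S = 1000/(6900/89) − 10 = 200/69 in (≈ 2.899 in)
Ia = 0.2·(200/69) = 40/69 in ≈ 0.580 in

S = 200/69 in ≈ 2.899 in; Ia = 40/69 in ≈ 0.580 in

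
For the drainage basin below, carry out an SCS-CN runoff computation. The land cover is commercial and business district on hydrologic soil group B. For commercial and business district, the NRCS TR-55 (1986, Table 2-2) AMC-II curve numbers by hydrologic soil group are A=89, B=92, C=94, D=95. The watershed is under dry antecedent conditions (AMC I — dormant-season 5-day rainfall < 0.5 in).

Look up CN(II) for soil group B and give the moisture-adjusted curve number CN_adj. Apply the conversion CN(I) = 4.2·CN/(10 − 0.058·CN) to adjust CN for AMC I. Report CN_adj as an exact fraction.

CN_adj = 48300/583 ≈ 82.847

NRCS table: commercial and business district, soil group B → CN(II) = 92
Adjust CN=92 to AMC I: 4.2·92/(10 − 0.058·92) → (1932/5) ÷ (583/125) = 48300/583 ≈ 82.847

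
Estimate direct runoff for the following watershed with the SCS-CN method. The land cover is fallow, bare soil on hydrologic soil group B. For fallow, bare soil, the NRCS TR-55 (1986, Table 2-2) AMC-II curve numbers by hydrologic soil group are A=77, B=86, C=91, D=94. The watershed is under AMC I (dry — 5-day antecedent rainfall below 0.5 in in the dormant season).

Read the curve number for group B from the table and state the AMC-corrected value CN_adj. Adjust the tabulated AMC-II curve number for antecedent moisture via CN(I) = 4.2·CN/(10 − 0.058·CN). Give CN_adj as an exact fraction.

NRCS table: fallow, bare soil, soil group B → CN(II) = 86
CN(I) from CN(II)=86: (4.2·86)/(10 − 0.058·86) = 12900/179 ≈ 72.067

CN_adj = 12900/179 ≈ 72.067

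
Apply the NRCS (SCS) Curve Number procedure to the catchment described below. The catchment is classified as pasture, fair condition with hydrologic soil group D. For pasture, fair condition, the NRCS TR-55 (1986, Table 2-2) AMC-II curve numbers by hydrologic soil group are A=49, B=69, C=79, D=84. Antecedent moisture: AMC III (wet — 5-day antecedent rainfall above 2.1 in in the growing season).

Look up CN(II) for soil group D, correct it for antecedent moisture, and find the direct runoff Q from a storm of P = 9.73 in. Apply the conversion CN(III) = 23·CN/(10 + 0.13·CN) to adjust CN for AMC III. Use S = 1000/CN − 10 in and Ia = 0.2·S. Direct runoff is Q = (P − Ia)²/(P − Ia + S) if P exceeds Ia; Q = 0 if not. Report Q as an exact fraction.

Q = 213406117681/24244619700 in ≈ 8.802 in

NRCS table: pasture, fair condition, soil group D → CN(II) = 84
Wet (AMC III): CN(III) = 23·84/(10 + 0.13·84) = 1932/(523/25) = 48300/523 ≈ 92.352
Max retention: S = 1000/(48300/523) − 10 = 400/483 in (≈ 0.828 in)
Ia = 0.2S: 0.2·0.828 = 0.166 in (exactly 80/483)
Since P=9.730 > Ia=0.166: effective rainfall P−Ia = 461959/48300 in
Runoff Q = (P−Ia)²/(P−Ia+S) = (9.564)²/(9.564+0.828) = 213406117681/24244619700 ≈ 8.802 in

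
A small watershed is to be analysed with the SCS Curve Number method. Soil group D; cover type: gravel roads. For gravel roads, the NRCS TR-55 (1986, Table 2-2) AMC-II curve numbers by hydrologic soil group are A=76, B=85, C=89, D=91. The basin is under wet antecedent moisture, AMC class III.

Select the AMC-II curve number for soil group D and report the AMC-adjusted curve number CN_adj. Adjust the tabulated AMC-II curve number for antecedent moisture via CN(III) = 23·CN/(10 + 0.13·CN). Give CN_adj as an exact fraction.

CN_adj = 209300/2183 ≈ 95.877

NRCS table: gravel roads, soil group D → CN(II) = 91
Wet (AMC III): CN(III) = 23·91/(10 + 0.13·91) = 2093/(2183/100) = 209300/2183 ≈ 95.877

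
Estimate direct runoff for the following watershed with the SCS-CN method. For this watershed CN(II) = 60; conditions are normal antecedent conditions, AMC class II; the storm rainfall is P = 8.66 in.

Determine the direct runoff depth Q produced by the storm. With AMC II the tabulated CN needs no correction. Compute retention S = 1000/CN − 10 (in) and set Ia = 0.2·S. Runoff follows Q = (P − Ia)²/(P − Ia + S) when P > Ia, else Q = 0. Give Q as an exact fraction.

Q = 1207801/314850 in ≈ 3.836 in

CN(II) = 60; AMC II needs no correction.
Max retention: S = 1000/60 − 10 = 20/3 in (≈ 6.667 in)
Ia = 0.2S: 0.2·6.667 = 1.333 in (exactly 4/3)
Since P=8.660 > Ia=1.333: effective rainfall P−Ia = 1099/150 in
Runoff Q = (P−Ia)²/(P−Ia+S) = (7.327)²/(7.327+6.667) = 1207801/314850 ≈ 3.836 in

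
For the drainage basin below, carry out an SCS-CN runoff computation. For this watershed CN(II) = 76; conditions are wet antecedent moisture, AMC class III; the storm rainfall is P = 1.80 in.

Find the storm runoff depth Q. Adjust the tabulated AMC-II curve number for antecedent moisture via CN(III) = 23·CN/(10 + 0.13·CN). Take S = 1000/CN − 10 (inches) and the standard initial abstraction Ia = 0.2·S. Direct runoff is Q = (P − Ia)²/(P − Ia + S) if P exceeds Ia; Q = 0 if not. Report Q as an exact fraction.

Q = 3702963/4612535 in ≈ 0.803 in

CN(III) from CN(II)=76: (23·76)/(10 + 0.13·76) = 43700/497 ≈ 87.928
S = 1000/(43700/497) − 10 = 600/437 in ≈ 1.373 in
Ia = 0.2S: 0.2·1.373 = 0.275 in (exactly 120/437)
P − Ia = 1.800 − 0.275 = 3333/2185 ≈ 1.525 in (> 0, runoff occurs)
Q: (3333/2185)² ÷ (6333/2185) = 3702963/4612535 in (≈ 0.803 in)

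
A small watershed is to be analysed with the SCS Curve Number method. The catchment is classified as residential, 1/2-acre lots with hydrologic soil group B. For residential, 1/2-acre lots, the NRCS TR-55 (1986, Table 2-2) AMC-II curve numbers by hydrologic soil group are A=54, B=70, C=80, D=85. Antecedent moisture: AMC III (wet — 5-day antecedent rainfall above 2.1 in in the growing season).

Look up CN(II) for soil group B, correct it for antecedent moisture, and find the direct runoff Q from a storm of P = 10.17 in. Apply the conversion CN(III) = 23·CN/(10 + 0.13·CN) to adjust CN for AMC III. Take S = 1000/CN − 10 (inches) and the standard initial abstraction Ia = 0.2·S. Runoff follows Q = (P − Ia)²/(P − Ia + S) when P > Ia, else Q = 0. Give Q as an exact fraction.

NRCS table: residential, 1/2-acre lots, soil group B → CN(II) = 70
Adjust CN=70 to AMC III: 23·70/(10 + 0.13·70) → 1610 ÷ (191/10) = 16100/191 ≈ 84.293
Max retention: S = 1000/(16100/191) − 10 = 300/161 in (≈ 1.863 in)
Initial abstraction Ia = S/5 = (300/161)/5 = 60/161 ≈ 0.373 in
Excess rainfall: 10.170 − 0.373 = 9.797 in; P > Ia so Q > 0
Runoff Q = (P−Ia)²/(P−Ia+S) = (9.797)²/(9.797+1.863) = 8293653723/1007521900 ≈ 8.232 in

Q = 8293653723/1007521900 in ≈ 8.232 in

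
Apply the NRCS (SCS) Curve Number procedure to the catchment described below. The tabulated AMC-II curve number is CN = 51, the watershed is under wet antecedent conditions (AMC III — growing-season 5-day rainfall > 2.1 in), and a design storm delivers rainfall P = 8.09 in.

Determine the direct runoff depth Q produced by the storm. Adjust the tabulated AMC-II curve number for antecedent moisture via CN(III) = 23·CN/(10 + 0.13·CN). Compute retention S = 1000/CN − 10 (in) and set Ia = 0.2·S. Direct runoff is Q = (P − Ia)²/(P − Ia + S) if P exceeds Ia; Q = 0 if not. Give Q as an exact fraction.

Q = 724127815849/157294256100 in ≈ 4.604 in

Wet (AMC III): CN(III) = 23·51/(10 + 0.13·51) = 1173/(1663/100) = 117300/1663 ≈ 70.535
S = 1000/(117300/1663) − 10 = 4900/1173 in ≈ 4.177 in
Ia = 0.2S: 0.2·4.177 = 0.835 in (exactly 980/1173)
P − Ia = 8.090 − 0.835 = 850957/117300 ≈ 7.255 in (> 0, runoff occurs)
Runoff Q = (P−Ia)²/(P−Ia+S) = (7.255)²/(7.255+4.177) = 724127815849/157294256100 ≈ 4.604 in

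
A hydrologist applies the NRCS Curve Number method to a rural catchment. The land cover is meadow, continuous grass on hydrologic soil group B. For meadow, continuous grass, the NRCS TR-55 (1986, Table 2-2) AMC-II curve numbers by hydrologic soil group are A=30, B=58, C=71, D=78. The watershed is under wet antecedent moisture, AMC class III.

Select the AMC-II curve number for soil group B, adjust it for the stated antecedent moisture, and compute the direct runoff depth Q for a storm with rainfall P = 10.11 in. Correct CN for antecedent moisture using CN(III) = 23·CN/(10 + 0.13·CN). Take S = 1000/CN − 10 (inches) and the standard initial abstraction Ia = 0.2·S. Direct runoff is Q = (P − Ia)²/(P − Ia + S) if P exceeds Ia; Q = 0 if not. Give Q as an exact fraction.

NRCS table: meadow, continuous grass, soil group B → CN(II) = 58
Adjust CN=58 to AMC III: 23·58/(10 + 0.13·58) → 1334 ÷ (877/50) = 66700/877 ≈ 76.055
S = 1000/(66700/877) − 10 = 2100/667 in ≈ 3.148 in
Initial abstraction Ia = S/5 = (2100/667)/5 = 420/667 ≈ 0.630 in
P − Ia = 10.110 − 0.630 = 632337/66700 ≈ 9.480 in (> 0, runoff occurs)
Runoff Q = (P−Ia)²/(P−Ia+S) = (9.480)²/(9.480+3.148) = 44427786841/6242653100 ≈ 7.117 in

Q = 44427786841/6242653100 in ≈ 7.117 in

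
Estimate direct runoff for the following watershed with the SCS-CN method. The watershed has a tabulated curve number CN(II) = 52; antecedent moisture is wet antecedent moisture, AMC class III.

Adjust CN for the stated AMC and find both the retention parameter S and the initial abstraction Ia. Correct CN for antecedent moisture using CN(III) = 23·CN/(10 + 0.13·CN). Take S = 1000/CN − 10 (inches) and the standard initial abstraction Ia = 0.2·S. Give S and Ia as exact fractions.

Adjust CN=52 to AMC III: 23·52/(10 + 0.13·52) → 1196 ÷ (419/25) = 29900/419 ≈ 71.360
Retention S: 1000/CN − 10 with CN=71.360 → S = 1200/299 ≈ 4.013 in
Ia = 0.2·(1200/299) = 240/299 in ≈ 0.803 in

S = 1200/299 in ≈ 4.013 in; Ia = 240/299 in ≈ 0.803 in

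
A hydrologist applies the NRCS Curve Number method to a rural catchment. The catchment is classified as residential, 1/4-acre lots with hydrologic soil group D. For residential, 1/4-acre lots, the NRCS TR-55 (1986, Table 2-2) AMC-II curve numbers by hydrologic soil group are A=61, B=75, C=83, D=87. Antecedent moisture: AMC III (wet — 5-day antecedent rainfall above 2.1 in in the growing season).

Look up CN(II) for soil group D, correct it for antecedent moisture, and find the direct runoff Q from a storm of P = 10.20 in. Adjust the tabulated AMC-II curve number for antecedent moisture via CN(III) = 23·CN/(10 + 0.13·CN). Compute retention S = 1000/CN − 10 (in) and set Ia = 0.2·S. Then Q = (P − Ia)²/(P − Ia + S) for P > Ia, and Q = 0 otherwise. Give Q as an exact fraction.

NRCS table: residential, 1/4-acre lots, soil group D → CN(II) = 87
Wet (AMC III): CN(III) = 23·87/(10 + 0.13·87) = 2001/(2131/100) = 200100/2131 ≈ 93.900
Max retention: S = 1000/(200100/2131) − 10 = 1300/2001 in (≈ 0.650 in)
Initial abstraction Ia = S/5 = (1300/2001)/5 = 260/2001 ≈ 0.130 in
P − Ia = 10.200 − 0.130 = 100751/10005 ≈ 10.070 in (> 0, runoff occurs)
Runoff Q = (P−Ia)²/(P−Ia+S) = (10.070)²/(10.070+0.650) = 10150764001/1073046255 ≈ 9.460 in

Q = 10150764001/1073046255 in ≈ 9.460 in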